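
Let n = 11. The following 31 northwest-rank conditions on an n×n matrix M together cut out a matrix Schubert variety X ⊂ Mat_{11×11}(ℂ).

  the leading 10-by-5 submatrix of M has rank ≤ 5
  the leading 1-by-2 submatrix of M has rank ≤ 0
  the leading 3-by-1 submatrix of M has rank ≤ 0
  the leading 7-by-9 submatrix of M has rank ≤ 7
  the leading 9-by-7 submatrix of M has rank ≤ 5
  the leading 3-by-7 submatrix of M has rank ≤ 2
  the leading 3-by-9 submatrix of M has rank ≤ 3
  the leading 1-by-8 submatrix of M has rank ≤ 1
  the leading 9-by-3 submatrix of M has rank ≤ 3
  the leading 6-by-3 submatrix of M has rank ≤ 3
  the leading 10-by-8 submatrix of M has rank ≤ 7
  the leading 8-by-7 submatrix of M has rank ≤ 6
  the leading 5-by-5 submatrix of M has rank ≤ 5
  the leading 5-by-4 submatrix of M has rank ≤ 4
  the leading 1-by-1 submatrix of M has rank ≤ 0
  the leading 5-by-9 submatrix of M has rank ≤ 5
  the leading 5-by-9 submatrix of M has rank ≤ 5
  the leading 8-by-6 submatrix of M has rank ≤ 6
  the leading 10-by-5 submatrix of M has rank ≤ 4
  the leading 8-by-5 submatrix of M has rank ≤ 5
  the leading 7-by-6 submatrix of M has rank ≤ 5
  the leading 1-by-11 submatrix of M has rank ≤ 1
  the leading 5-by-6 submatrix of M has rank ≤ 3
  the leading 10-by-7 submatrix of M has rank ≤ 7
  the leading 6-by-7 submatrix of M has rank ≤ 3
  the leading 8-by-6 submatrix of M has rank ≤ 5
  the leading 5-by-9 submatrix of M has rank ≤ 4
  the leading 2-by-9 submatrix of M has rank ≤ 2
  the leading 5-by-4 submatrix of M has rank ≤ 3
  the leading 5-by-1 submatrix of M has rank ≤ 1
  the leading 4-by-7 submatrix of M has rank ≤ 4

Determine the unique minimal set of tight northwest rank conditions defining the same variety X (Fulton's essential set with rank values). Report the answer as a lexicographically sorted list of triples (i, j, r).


The tightest implied rank at each (i,j), from the 31 conditions:

  R[1]: 0  0  1  1  1  1  1  1  1  1  1
  R[2]: 0  1  2  2  2  2  2  2  2  2  2
  R[3]: 0  1  2  2  2  2  2  3  3  3  3
  R[4]: 1  2  3  3  3  3  3  4  4  4  4
  R[5]: 1  2  3  3  3  3  3  4  4  5  5
  R[6]: 1  2  3  3  3  3  3  4  5  6  6
  R[7]: 1  2  3  4  4  4  4  5  6  7  7
  R[8]: 1  2  3  4  4  5  5  6  7  8  8
  R[9]: 1  2  3  4  4  5  5  6  7  8  9
  R[10]: 1  2  3  4  4  5  6  7  8  9  10
  R[11]: 1  2  3  4  5  6  7  8  9  10  11

giving w = (3, 2, 8, 1, 10, 9, 4, 6, 11, 7, 5) via Δ²R.

ℓ(w)=21; the 7 essential cells (i,j,r):

[(1, 2, 0), (3, 1, 0), (3, 7, 2), (5, 9, 4), (6, 7, 3), (9, 7, 5), (10, 5, 4)]


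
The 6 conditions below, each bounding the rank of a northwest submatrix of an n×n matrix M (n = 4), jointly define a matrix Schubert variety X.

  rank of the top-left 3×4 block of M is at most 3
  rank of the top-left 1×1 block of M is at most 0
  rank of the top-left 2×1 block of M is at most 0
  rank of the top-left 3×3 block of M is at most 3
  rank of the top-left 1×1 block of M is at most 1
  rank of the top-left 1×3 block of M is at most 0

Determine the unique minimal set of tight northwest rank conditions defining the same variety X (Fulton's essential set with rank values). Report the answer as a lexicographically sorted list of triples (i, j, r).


Propagating the 6 rank bounds to every northwest block:

  0 | 0 | 0 | 1
  0 | 1 | 1 | 2
  1 | 2 | 2 | 3
  1 | 2 | 3 | 4

reading off 1-entries of Δ²R: w = (4, 2, 1, 3).

ℓ(w)=4; the 2 essential cells (i,j,r):

[(1, 3, 0), (2, 1, 0)]


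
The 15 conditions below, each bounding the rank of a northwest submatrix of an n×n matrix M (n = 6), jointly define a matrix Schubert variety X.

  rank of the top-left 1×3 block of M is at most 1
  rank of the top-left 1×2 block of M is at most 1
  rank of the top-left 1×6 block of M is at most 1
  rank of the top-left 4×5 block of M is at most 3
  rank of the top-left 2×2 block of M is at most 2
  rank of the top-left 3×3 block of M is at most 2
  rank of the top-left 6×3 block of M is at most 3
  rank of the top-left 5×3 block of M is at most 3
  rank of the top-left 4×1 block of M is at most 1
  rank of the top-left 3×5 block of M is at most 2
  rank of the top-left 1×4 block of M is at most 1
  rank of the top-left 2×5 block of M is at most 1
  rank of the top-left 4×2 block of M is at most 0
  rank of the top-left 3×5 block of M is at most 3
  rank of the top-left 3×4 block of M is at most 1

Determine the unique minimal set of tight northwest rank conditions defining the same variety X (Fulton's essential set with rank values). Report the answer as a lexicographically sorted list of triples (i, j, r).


The tightest implied rank at each (i,j), from the 15 conditions:

  row 1: 0 | 0 | 1 | 1 | 1 | 1
  row 2: 0 | 0 | 1 | 1 | 1 | 2
  row 3: 0 | 0 | 1 | 1 | 2 | 3
  row 4: 0 | 0 | 1 | 2 | 3 | 4
  row 5: 1 | 1 | 2 | 3 | 4 | 5
  row 6: 1 | 2 | 3 | 4 | 5 | 6

so w = (3, 6, 5, 4, 1, 2).

|D(w)|=11, |Ess(w)|=3:

[(2, 5, 1), (3, 4, 1), (4, 2, 0)]


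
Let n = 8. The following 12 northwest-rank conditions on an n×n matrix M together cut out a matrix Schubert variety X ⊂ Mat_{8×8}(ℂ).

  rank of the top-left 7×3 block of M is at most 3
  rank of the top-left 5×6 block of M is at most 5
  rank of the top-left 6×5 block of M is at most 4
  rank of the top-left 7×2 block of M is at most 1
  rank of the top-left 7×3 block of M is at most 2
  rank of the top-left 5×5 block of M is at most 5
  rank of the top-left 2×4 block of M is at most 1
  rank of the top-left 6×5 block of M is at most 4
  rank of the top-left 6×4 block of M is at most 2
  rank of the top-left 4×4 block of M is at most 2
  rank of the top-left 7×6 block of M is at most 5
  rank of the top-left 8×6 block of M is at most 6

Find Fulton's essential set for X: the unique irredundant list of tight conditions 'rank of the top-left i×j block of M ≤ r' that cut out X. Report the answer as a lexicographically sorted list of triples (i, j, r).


Propagating the 12 rank bounds to every northwest block:

  R[1]: 1  1  1  1  1  1  1  1
  R[2]: 1  1  1  1  2  2  2  2
  R[3]: 1  1  2  2  3  3  3  3
  R[4]: 1  1  2  2  3  4  4  4
  R[5]: 1  1  2  2  3  4  5  5
  R[6]: 1  1  2  2  3  4  5  6
  R[7]: 1  1  2  3  4  5  6  7
  R[8]: 1  2  3  4  5  6  7  8

the unique w with this rank table is (1, 5, 3, 6, 7, 8, 4, 2).

ℓ(w)=11; the 3 essential cells (i,j,r):

[(2, 4, 1), (6, 4, 2), (7, 2, 1)]


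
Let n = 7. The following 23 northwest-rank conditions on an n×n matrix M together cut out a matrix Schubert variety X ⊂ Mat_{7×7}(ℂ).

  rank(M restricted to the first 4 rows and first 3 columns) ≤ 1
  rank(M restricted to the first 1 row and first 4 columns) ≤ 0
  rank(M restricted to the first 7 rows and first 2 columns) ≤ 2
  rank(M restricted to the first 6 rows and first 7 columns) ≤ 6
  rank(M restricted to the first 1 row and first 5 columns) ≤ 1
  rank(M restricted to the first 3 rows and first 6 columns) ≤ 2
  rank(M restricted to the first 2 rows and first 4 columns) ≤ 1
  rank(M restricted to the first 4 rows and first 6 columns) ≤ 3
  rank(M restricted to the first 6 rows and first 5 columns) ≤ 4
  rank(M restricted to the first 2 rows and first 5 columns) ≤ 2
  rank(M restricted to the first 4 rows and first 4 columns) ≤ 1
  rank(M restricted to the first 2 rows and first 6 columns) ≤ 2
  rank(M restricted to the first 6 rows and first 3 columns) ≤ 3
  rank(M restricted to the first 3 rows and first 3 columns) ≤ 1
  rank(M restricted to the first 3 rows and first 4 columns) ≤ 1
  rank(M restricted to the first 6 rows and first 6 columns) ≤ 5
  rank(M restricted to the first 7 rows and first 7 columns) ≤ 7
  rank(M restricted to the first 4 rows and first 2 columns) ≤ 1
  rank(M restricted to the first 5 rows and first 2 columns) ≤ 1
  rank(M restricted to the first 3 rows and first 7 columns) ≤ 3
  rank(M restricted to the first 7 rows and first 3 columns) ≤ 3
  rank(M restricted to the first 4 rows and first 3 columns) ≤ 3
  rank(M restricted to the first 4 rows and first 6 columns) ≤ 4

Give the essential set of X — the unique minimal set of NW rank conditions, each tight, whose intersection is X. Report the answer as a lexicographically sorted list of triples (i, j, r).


Propagating the 23 rank bounds to every northwest block:

  i=1: 0 | 0 | 0 | 0 | 1 | 1 | 1
  i=2: 1 | 1 | 1 | 1 | 2 | 2 | 2
  i=3: 1 | 1 | 1 | 1 | 2 | 2 | 3
  i=4: 1 | 1 | 1 | 1 | 2 | 3 | 4
  i=5: 1 | 1 | 2 | 2 | 3 | 4 | 5
  i=6: 1 | 2 | 3 | 3 | 4 | 5 | 6
  i=7: 1 | 2 | 3 | 4 | 5 | 6 | 7

the unique w with this rank table is (5, 1, 7, 6, 3, 2, 4).

4 SE-corners of the 12-cell Rothe diagram give Ess(w):

[(1, 4, 0), (3, 6, 2), (4, 4, 1), (5, 2, 1)]


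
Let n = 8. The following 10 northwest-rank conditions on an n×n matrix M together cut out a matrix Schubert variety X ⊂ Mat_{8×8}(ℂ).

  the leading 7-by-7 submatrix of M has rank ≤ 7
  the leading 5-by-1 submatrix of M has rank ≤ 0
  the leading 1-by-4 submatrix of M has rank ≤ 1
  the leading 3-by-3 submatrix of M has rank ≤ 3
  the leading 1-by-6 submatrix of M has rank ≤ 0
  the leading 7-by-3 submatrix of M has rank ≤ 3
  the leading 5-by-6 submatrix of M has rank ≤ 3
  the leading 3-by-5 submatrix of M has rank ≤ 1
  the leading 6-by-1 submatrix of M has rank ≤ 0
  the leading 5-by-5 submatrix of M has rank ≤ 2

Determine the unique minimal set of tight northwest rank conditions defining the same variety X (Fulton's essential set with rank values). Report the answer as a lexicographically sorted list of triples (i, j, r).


Computing R[i][j] = min implied NW-rank bound (n=8, 10 conditions):

  0, 0, 0, 0, 0, 0, 1, 1
  0, 1, 1, 1, 1, 1, 2, 2
  0, 1, 1, 1, 1, 2, 3, 3
  0, 1, 2, 2, 2, 3, 4, 4
  0, 1, 2, 2, 2, 3, 4, 5
  0, 1, 2, 3, 3, 4, 5, 6
  1, 2, 3, 4, 4, 5, 6, 7
  1, 2, 3, 4, 5, 6, 7, 8

hence w(1..8) = (7, 2, 6, 3, 8, 4, 1, 5).

4 SE-corners of the 16-cell Rothe diagram give Ess(w):

[(1, 6, 0), (3, 5, 1), (5, 5, 2), (6, 1, 0)]


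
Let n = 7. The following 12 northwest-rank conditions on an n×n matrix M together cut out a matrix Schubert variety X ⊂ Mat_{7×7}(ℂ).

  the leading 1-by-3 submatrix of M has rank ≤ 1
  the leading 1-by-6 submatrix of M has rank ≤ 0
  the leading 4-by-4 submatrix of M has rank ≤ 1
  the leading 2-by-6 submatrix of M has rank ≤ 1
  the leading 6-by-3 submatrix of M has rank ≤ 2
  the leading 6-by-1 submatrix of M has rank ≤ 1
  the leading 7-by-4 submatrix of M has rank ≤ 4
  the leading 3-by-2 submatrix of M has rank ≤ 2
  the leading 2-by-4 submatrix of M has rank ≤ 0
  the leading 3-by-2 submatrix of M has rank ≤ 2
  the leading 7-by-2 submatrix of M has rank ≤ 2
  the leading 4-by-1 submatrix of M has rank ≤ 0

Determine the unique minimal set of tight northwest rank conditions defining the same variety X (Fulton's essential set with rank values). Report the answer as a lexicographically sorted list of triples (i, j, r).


Propagating the 12 rank bounds to every northwest block:

  i=1: 0 0 0 0 0 0 1
  i=2: 0 0 0 0 1 1 2
  i=3: 0 1 1 1 2 2 3
  i=4: 0 1 1 1 2 3 4
  i=5: 1 2 2 2 3 4 5
  i=6: 1 2 2 3 4 5 6
  i=7: 1 2 3 4 5 6 7

reading off 1-entries of Δ²R: w = (7, 5, 2, 6, 1, 4, 3).

5 SE-corners of the 15-cell Rothe diagram give Ess(w):

[(1, 6, 0), (2, 4, 0), (4, 1, 0), (4, 4, 1), (6, 3, 2)]


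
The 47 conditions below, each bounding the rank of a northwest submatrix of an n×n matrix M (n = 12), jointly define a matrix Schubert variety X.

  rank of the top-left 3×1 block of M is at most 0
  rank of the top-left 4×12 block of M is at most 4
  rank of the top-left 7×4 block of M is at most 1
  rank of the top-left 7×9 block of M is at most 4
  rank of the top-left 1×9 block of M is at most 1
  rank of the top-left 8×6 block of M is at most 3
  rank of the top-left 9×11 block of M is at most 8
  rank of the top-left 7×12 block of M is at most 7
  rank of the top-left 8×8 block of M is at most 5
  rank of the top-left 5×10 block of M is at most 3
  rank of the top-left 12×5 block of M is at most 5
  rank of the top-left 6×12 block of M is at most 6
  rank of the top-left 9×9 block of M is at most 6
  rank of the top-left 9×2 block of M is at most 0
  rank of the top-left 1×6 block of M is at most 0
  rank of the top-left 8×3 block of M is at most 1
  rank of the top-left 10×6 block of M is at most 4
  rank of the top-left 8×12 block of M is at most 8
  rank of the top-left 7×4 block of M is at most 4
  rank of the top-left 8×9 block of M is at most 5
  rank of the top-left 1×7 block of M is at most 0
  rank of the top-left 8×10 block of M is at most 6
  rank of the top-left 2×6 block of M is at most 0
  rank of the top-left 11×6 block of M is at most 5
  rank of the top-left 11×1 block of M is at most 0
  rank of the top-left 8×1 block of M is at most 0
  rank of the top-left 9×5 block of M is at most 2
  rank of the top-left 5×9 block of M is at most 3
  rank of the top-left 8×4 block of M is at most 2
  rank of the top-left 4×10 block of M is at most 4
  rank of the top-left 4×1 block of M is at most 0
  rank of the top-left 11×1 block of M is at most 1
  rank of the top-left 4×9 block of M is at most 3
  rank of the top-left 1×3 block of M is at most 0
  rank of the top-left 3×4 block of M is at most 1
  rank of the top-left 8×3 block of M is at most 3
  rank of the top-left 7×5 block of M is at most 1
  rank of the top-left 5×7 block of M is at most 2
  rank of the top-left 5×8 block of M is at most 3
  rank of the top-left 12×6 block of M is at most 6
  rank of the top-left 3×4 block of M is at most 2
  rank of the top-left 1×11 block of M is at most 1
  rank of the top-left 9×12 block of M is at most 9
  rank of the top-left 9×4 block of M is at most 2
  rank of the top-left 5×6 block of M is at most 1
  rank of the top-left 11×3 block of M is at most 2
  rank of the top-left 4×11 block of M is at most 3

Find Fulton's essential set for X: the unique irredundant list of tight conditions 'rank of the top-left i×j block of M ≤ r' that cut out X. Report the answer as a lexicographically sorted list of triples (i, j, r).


Rank table r_w(12×12) implied by the 47 constraints:

  i=1: 0, 0, 0, 0, 0, 0, 0, 1, 1, 1, 1, 1
  i=2: 0, 0, 0, 0, 0, 0, 1, 2, 2, 2, 2, 2
  i=3: 0, 0, 1, 1, 1, 1, 2, 3, 3, 3, 3, 3
  i=4: 0, 0, 1, 1, 1, 1, 2, 3, 3, 3, 3, 4
  i=5: 0, 0, 1, 1, 1, 1, 2, 3, 3, 3, 4, 5
  i=6: 0, 0, 1, 1, 1, 2, 3, 4, 4, 4, 5, 6
  i=7: 0, 0, 1, 1, 1, 2, 3, 4, 4, 5, 6, 7
  i=8: 0, 0, 1, 2, 2, 3, 4, 5, 5, 6, 7, 8
  i=9: 0, 0, 1, 2, 2, 3, 4, 5, 6, 7, 8, 9
  i=10: 0, 1, 2, 3, 3, 4, 5, 6, 7, 8, 9, 10
  i=11: 0, 1, 2, 3, 4, 5, 6, 7, 8, 9, 10, 11
  i=12: 1, 2, 3, 4, 5, 6, 7, 8, 9, 10, 11, 12

so w = (8, 7, 3, 12, 11, 6, 10, 4, 9, 2, 5, 1).

ℓ(w)=46; the 10 essential cells (i,j,r):

[(1, 7, 0), (2, 6, 0), (4, 11, 3), (5, 6, 1), (5, 10, 3), (7, 5, 1), (7, 9, 4), (9, 2, 0), (9, 5, 2), (11, 1, 0)]


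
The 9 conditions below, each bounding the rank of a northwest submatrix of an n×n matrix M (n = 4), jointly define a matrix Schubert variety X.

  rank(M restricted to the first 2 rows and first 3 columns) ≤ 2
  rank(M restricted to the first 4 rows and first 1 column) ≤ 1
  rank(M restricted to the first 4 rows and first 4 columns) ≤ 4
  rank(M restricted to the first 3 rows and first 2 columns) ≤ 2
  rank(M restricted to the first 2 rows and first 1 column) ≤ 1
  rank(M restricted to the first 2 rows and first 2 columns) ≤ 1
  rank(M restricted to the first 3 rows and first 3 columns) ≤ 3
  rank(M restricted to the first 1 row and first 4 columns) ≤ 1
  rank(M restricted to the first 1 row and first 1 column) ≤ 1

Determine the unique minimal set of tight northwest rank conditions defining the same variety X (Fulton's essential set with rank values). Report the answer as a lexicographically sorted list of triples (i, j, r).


Recovering R(i,j) via the rank-extension bound from the 9 conditions:

  1 | 1 | 1 | 1
  1 | 1 | 2 | 2
  1 | 2 | 3 | 3
  1 | 2 | 3 | 4

second differences of R give the permutation w = (1, 3, 2, 4).

D(w) has 1 cell with 1 SE-corner; essential set:

[(2, 2, 1)]


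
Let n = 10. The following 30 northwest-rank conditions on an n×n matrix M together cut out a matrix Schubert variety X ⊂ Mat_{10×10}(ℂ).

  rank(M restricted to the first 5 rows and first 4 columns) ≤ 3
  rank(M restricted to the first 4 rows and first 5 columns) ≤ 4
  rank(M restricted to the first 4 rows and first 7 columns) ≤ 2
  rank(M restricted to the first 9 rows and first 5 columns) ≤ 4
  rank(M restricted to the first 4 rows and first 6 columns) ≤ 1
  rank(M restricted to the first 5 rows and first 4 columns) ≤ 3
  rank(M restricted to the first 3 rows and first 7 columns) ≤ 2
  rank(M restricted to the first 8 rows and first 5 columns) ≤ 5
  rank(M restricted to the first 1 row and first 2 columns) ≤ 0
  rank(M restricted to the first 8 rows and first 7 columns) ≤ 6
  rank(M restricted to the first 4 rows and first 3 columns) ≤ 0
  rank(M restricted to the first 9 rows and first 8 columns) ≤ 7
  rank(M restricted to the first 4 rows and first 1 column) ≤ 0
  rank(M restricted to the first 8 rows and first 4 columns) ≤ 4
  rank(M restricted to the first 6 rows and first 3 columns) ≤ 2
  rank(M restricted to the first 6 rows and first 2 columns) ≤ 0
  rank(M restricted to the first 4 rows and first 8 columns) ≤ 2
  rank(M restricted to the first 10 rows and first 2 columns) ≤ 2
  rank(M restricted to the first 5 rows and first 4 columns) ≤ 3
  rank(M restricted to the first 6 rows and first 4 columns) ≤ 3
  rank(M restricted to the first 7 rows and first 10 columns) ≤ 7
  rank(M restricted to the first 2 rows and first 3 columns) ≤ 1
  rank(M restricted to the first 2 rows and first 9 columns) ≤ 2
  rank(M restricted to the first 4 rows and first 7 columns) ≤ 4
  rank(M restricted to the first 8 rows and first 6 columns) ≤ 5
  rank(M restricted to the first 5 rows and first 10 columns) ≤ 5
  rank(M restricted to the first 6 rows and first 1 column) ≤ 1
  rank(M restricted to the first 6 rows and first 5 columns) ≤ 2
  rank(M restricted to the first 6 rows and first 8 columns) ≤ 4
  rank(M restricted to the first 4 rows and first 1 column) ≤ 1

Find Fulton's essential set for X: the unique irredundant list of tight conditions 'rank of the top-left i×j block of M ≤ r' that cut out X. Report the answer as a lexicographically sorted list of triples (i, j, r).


Reconstructing r_w from the 30 given conditions:

  row 1: 0, 0, 0, 1, 1, 1, 1, 1, 1, 1
  row 2: 0, 0, 0, 1, 1, 1, 2, 2, 2, 2
  row 3: 0, 0, 0, 1, 1, 1, 2, 2, 3, 3
  row 4: 0, 0, 0, 1, 1, 1, 2, 2, 3, 4
  row 5: 0, 0, 1, 2, 2, 2, 3, 3, 4, 5
  row 6: 0, 0, 1, 2, 2, 3, 4, 4, 5, 6
  row 7: 1, 1, 2, 3, 3, 4, 5, 5, 6, 7
  row 8: 1, 2, 3, 4, 4, 5, 6, 6, 7, 8
  row 9: 1, 2, 3, 4, 4, 5, 6, 7, 8, 9
  row 10: 1, 2, 3, 4, 5, 6, 7, 8, 9, 10

so w = (4, 7, 9, 10, 3, 6, 1, 2, 8, 5).

|D(w)|=26, |Ess(w)|=6:

[(4, 3, 0), (4, 6, 1), (4, 8, 2), (6, 2, 0), (6, 5, 2), (9, 5, 4)]


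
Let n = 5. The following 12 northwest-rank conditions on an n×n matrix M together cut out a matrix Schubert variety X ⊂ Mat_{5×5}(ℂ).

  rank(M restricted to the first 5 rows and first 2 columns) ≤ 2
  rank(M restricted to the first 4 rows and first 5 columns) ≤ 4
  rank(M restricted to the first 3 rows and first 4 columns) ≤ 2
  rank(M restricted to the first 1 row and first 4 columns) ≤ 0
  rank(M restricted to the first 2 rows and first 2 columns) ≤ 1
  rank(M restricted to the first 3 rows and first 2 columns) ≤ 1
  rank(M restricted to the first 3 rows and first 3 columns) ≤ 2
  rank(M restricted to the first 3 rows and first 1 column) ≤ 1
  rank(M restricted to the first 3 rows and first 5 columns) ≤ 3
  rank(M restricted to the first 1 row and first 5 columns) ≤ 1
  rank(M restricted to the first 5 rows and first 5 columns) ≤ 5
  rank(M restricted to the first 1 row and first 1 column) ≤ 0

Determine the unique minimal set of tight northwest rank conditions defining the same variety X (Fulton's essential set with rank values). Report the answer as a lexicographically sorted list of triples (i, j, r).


The tightest implied rank at each (i,j), from the 12 conditions:

  row 1: 0  0  0  0  1
  row 2: 1  1  1  1  2
  row 3: 1  1  2  2  3
  row 4: 1  2  3  3  4
  row 5: 1  2  3  4  5

the unique w with this rank table is (5, 1, 3, 2, 4).

Rothe diagram D(w) (5 cells), 2 SE-corners (essential conditions):

[(1, 4, 0), (3, 2, 1)]


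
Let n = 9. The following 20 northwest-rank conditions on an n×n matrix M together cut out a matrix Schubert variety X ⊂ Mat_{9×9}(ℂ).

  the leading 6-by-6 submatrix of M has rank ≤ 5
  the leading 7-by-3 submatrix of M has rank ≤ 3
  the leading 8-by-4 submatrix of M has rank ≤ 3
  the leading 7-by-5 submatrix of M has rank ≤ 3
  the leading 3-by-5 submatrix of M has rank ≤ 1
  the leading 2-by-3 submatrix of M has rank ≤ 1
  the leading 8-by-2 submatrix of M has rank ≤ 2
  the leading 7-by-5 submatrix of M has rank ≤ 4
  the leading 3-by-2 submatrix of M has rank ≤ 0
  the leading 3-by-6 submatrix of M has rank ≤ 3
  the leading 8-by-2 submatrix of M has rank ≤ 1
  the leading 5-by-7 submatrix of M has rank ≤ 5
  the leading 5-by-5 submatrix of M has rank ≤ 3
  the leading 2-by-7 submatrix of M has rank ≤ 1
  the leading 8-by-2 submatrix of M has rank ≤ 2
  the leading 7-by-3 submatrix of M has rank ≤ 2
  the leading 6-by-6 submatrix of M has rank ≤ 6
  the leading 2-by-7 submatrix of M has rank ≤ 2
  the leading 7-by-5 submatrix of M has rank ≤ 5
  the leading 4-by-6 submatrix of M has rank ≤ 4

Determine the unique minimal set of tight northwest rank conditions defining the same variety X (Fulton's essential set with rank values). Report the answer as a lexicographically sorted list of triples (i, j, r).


Rank table r_w(9×9) implied by the 20 constraints:

  0, 0, 1, 1, 1, 1, 1, 1, 1
  0, 0, 1, 1, 1, 1, 1, 2, 2
  0, 0, 1, 1, 1, 2, 2, 3, 3
  1, 1, 2, 2, 2, 3, 3, 4, 4
  1, 1, 2, 3, 3, 4, 4, 5, 5
  1, 1, 2, 3, 3, 4, 5, 6, 6
  1, 1, 2, 3, 3, 4, 5, 6, 7
  1, 1, 2, 3, 4, 5, 6, 7, 8
  1, 2, 3, 4, 5, 6, 7, 8, 9

the unique w with this rank table is (3, 8, 6, 1, 4, 7, 9, 5, 2).

|D(w)|=18, |Ess(w)|=5:

[(2, 7, 1), (3, 2, 0), (3, 5, 1), (7, 5, 3), (8, 2, 1)]


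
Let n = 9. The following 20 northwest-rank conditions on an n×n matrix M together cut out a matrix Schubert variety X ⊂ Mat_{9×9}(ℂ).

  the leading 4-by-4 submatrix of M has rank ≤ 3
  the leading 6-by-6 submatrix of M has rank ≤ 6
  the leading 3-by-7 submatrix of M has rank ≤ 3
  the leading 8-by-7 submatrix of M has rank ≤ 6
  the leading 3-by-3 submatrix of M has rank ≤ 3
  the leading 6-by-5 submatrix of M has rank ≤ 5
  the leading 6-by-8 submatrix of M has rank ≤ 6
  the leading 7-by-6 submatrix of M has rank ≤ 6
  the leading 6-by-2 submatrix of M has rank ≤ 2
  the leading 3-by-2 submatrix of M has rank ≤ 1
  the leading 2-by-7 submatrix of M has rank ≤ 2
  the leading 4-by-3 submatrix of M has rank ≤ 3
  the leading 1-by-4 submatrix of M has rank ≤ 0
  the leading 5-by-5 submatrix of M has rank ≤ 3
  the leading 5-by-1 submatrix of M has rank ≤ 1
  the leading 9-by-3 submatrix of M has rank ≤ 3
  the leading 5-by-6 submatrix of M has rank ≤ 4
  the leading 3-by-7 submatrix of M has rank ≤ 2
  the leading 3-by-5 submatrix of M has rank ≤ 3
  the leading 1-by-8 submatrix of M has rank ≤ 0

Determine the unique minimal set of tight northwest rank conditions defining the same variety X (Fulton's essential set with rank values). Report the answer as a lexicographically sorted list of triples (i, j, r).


Computing R[i][j] = min implied NW-rank bound (n=9, 20 conditions):

  R[1]: 0, 0, 0, 0, 0, 0, 0, 0, 1
  R[2]: 1, 1, 1, 1, 1, 1, 1, 1, 2
  R[3]: 1, 1, 2, 2, 2, 2, 2, 2, 3
  R[4]: 1, 2, 3, 3, 3, 3, 3, 3, 4
  R[5]: 1, 2, 3, 3, 3, 4, 4, 4, 5
  R[6]: 1, 2, 3, 4, 4, 5, 5, 5, 6
  R[7]: 1, 2, 3, 4, 5, 6, 6, 6, 7
  R[8]: 1, 2, 3, 4, 5, 6, 6, 7, 8
  R[9]: 1, 2, 3, 4, 5, 6, 7, 8, 9

hence w(1..9) = (9, 1, 3, 2, 6, 4, 5, 8, 7).

4 SE-corners of the 12-cell Rothe diagram give Ess(w):

[(1, 8, 0), (3, 2, 1), (5, 5, 3), (8, 7, 6)]


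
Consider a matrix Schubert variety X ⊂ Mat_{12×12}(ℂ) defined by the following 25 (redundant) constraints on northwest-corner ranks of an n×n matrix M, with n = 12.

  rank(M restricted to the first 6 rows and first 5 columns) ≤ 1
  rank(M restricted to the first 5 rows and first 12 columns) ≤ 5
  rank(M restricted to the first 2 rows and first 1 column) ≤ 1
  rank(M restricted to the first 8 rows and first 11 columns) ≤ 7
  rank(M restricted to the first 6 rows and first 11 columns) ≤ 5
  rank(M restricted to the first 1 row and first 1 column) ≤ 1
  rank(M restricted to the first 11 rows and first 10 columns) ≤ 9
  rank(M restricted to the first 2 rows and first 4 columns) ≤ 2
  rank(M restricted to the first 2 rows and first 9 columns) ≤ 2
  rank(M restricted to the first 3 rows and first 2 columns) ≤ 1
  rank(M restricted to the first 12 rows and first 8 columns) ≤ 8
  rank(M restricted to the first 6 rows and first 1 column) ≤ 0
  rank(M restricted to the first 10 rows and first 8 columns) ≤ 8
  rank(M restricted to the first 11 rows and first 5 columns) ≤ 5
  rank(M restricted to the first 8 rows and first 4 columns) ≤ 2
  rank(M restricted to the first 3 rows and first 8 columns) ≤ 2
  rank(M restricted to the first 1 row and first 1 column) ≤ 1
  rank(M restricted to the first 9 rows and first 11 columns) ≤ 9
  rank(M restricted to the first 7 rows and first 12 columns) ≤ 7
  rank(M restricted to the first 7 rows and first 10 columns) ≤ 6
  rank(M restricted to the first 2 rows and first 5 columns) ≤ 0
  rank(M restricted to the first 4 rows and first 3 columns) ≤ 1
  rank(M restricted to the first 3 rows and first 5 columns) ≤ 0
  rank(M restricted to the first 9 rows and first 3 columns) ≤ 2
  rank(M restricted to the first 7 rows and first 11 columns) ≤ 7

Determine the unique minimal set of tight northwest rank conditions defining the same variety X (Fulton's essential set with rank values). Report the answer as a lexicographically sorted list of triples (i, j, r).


Computing R[i][j] = min implied NW-rank bound (n=12, 25 conditions):

  row 1: 0 0 0 0 0 1 1 1 1 1 1 1
  row 2: 0 0 0 0 0 1 2 2 2 2 2 2
  row 3: 0 0 0 0 0 1 2 2 3 3 3 3
  row 4: 0 1 1 1 1 2 3 3 4 4 4 4
  row 5: 0 1 1 1 1 2 3 4 5 5 5 5
  row 6: 0 1 1 1 1 2 3 4 5 5 5 6
  row 7: 1 2 2 2 2 3 4 5 6 6 6 7
  row 8: 1 2 2 2 3 4 5 6 7 7 7 8
  row 9: 1 2 2 3 4 5 6 7 8 8 8 9
  row 10: 1 2 3 4 5 6 7 8 9 9 9 10
  row 11: 1 2 3 4 5 6 7 8 9 9 10 11
  row 12: 1 2 3 4 5 6 7 8 9 10 11 12

second differences of R give the permutation w = (6, 7, 9, 2, 8, 12, 1, 5, 4, 3, 11, 10).

|D(w)|=31, |Ess(w)|=8:

[(3, 5, 0), (3, 8, 2), (6, 1, 0), (6, 5, 1), (6, 11, 5), (8, 4, 2), (9, 3, 2), (11, 10, 9)]


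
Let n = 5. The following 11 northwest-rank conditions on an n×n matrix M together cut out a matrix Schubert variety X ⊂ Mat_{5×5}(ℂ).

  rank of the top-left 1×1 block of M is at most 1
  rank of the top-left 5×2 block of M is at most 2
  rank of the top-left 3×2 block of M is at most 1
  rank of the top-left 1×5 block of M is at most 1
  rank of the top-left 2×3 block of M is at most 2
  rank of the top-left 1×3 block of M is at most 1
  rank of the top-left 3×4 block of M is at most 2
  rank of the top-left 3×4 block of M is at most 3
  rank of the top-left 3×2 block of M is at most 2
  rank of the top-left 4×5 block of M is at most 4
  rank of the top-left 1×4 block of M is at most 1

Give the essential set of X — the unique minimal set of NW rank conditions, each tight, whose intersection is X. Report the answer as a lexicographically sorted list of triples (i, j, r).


Reconstructing r_w from the 11 given conditions:

  i=1: 1, 1, 1, 1, 1
  i=2: 1, 1, 2, 2, 2
  i=3: 1, 1, 2, 2, 3
  i=4: 1, 2, 3, 3, 4
  i=5: 1, 2, 3, 4, 5

reading off 1-entries of Δ²R: w = (1, 3, 5, 2, 4).

2 SE-corners of the 3-cell Rothe diagram give Ess(w):

[(3, 2, 1), (3, 4, 2)]


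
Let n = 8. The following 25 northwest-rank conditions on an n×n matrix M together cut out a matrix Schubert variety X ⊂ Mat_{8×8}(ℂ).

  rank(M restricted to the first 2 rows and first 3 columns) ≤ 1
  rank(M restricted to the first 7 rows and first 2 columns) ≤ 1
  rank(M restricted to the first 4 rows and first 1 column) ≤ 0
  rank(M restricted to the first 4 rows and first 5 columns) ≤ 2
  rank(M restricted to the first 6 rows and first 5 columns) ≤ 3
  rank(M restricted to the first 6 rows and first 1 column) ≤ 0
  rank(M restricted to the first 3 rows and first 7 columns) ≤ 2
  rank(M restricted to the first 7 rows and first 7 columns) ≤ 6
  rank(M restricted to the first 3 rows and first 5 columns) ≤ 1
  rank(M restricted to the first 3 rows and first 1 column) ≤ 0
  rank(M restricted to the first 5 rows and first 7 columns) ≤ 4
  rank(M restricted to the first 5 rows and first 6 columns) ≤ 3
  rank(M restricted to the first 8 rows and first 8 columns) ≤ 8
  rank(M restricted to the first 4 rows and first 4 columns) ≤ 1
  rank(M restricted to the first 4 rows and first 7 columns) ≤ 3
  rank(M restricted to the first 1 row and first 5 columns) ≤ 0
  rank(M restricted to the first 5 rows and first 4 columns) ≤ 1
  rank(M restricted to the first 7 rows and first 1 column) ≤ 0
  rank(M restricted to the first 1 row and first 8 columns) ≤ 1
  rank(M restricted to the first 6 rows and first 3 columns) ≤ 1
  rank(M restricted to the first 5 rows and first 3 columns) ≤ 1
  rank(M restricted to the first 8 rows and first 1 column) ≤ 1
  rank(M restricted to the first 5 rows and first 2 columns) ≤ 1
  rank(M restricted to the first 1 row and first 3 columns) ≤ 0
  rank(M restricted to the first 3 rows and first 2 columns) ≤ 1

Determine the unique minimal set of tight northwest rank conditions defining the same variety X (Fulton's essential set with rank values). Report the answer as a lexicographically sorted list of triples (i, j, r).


Recovering R(i,j) via the rank-extension bound from the 25 conditions:

  0 | 0 | 0 | 0 | 0 | 1 | 1 | 1
  0 | 1 | 1 | 1 | 1 | 2 | 2 | 2
  0 | 1 | 1 | 1 | 1 | 2 | 2 | 3
  0 | 1 | 1 | 1 | 2 | 3 | 3 | 4
  0 | 1 | 1 | 1 | 2 | 3 | 4 | 5
  0 | 1 | 1 | 2 | 3 | 4 | 5 | 6
  0 | 1 | 2 | 3 | 4 | 5 | 6 | 7
  1 | 2 | 3 | 4 | 5 | 6 | 7 | 8

reading off 1-entries of Δ²R: w = (6, 2, 8, 5, 7, 4, 3, 1).

|D(w)|=20, |Ess(w)|=6:

[(1, 5, 0), (3, 5, 1), (3, 7, 2), (5, 4, 1), (6, 3, 1), (7, 1, 0)]


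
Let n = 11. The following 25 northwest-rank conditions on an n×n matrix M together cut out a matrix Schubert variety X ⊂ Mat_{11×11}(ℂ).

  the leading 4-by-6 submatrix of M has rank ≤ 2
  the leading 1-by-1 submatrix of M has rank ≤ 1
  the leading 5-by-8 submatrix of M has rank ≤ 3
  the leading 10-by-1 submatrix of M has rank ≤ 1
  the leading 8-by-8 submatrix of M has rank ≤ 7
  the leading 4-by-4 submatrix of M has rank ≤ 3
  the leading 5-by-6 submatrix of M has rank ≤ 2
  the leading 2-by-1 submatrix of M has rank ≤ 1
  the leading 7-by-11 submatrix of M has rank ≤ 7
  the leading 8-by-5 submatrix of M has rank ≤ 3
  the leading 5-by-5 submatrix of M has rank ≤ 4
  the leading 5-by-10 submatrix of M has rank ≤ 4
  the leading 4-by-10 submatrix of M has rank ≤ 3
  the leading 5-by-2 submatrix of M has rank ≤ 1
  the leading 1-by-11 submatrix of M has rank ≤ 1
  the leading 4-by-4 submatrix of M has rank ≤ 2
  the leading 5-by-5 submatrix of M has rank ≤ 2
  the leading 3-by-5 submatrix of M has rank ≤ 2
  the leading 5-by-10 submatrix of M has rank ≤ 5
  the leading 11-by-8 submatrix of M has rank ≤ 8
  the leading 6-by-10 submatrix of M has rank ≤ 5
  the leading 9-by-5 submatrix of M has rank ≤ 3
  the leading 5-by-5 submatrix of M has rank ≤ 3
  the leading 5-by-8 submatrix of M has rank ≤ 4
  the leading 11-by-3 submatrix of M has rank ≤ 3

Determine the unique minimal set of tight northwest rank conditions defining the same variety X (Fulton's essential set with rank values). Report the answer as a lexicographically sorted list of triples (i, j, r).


Reconstructing r_w from the 25 given conditions:

  row 1: 1 | 1 | 1 | 1 | 1 | 1 | 1 | 1 | 1 | 1 | 1
  row 2: 1 | 1 | 2 | 2 | 2 | 2 | 2 | 2 | 2 | 2 | 2
  row 3: 1 | 1 | 2 | 2 | 2 | 2 | 3 | 3 | 3 | 3 | 3
  row 4: 1 | 1 | 2 | 2 | 2 | 2 | 3 | 3 | 3 | 3 | 4
  row 5: 1 | 1 | 2 | 2 | 2 | 2 | 3 | 3 | 4 | 4 | 5
  row 6: 1 | 2 | 3 | 3 | 3 | 3 | 4 | 4 | 5 | 5 | 6
  row 7: 1 | 2 | 3 | 3 | 3 | 4 | 5 | 5 | 6 | 6 | 7
  row 8: 1 | 2 | 3 | 3 | 3 | 4 | 5 | 6 | 7 | 7 | 8
  row 9: 1 | 2 | 3 | 3 | 3 | 4 | 5 | 6 | 7 | 8 | 9
  row 10: 1 | 2 | 3 | 4 | 4 | 5 | 6 | 7 | 8 | 9 | 10
  row 11: 1 | 2 | 3 | 4 | 5 | 6 | 7 | 8 | 9 | 10 | 11

the unique w with this rank table is (1, 3, 7, 11, 9, 2, 6, 8, 10, 4, 5).

D(w) has 23 cells with 5 SE-corners; essential set:

[(4, 10, 3), (5, 2, 1), (5, 6, 2), (5, 8, 3), (9, 5, 3)]


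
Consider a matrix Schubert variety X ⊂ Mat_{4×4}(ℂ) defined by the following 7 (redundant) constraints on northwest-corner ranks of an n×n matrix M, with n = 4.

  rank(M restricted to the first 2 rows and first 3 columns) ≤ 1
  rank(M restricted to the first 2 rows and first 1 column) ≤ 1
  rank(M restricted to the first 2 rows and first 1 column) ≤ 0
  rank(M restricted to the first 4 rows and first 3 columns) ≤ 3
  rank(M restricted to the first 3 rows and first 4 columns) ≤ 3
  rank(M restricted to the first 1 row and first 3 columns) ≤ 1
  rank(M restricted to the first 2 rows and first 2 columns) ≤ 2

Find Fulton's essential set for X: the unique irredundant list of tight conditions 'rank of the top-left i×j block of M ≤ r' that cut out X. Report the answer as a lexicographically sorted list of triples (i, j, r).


Computing R[i][j] = min implied NW-rank bound (n=4, 7 conditions):

  0  1  1  1
  0  1  1  2
  1  2  2  3
  1  2  3  4

reading off 1-entries of Δ²R: w = (2, 4, 1, 3).

Rothe diagram D(w) (3 cells), 2 SE-corners (essential conditions):

[(2, 1, 0), (2, 3, 1)]


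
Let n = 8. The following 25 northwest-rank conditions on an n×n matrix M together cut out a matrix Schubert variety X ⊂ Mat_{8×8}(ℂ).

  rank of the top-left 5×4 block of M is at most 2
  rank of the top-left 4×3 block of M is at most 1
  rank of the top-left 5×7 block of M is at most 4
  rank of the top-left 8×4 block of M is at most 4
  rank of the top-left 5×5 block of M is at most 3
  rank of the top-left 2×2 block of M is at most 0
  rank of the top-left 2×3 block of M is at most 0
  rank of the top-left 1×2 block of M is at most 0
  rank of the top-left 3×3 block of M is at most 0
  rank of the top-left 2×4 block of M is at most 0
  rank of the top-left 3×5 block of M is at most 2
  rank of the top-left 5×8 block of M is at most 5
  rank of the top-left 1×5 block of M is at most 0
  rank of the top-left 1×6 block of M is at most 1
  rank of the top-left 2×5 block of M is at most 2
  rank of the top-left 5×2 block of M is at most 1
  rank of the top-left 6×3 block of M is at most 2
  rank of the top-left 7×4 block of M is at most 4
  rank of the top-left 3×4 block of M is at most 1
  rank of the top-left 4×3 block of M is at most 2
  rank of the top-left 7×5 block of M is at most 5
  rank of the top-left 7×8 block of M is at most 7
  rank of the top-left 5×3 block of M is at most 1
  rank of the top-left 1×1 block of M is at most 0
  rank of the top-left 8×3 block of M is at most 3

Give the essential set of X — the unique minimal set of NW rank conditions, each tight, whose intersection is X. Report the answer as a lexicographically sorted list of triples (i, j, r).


Propagating the 25 rank bounds to every northwest block:

  R[1]: 0 0 0 0 0 1 1 1
  R[2]: 0 0 0 0 1 2 2 2
  R[3]: 0 0 0 1 2 3 3 3
  R[4]: 1 1 1 2 3 4 4 4
  R[5]: 1 1 1 2 3 4 4 5
  R[6]: 1 2 2 3 4 5 5 6
  R[7]: 1 2 3 4 5 6 6 7
  R[8]: 1 2 3 4 5 6 7 8

the unique w with this rank table is (6, 5, 4, 1, 8, 2, 3, 7).

Fulton essential set (5 of the 15 Rothe cells):

[(1, 5, 0), (2, 4, 0), (3, 3, 0), (5, 3, 1), (5, 7, 4)]


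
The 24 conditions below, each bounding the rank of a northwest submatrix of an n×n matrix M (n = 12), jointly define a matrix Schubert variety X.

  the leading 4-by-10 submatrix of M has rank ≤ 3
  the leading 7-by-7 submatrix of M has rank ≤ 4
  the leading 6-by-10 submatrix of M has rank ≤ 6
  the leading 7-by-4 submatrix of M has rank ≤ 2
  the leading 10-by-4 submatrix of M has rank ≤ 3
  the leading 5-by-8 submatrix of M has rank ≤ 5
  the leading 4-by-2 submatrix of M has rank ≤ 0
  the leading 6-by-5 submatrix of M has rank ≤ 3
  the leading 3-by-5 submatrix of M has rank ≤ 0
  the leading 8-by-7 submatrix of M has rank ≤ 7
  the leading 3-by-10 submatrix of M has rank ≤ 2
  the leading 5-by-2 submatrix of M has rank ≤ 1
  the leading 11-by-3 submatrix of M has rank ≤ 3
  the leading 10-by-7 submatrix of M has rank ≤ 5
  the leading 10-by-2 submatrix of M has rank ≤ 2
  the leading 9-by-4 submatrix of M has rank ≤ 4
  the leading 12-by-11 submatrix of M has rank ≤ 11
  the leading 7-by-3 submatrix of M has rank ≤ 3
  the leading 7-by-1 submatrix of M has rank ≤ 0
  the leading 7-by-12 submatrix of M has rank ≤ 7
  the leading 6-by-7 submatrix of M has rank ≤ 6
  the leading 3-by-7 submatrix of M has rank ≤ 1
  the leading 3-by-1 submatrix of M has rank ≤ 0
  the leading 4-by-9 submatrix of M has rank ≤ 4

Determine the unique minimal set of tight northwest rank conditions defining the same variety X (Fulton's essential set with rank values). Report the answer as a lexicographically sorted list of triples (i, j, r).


Rank table r_w(12×12) implied by the 24 constraints:

  row 1: 0 | 0 | 0 | 0 | 0 | 1 | 1 | 1 | 1 | 1 | 1 | 1
  row 2: 0 | 0 | 0 | 0 | 0 | 1 | 1 | 2 | 2 | 2 | 2 | 2
  row 3: 0 | 0 | 0 | 0 | 0 | 1 | 1 | 2 | 2 | 2 | 3 | 3
  row 4: 0 | 0 | 1 | 1 | 1 | 2 | 2 | 3 | 3 | 3 | 4 | 4
  row 5: 0 | 1 | 2 | 2 | 2 | 3 | 3 | 4 | 4 | 4 | 5 | 5
  row 6: 0 | 1 | 2 | 2 | 3 | 4 | 4 | 5 | 5 | 5 | 6 | 6
  row 7: 0 | 1 | 2 | 2 | 3 | 4 | 4 | 5 | 6 | 6 | 7 | 7
  row 8: 1 | 2 | 3 | 3 | 4 | 5 | 5 | 6 | 7 | 7 | 8 | 8
  row 9: 1 | 2 | 3 | 3 | 4 | 5 | 5 | 6 | 7 | 8 | 9 | 9
  row 10: 1 | 2 | 3 | 3 | 4 | 5 | 5 | 6 | 7 | 8 | 9 | 10
  row 11: 1 | 2 | 3 | 4 | 5 | 6 | 6 | 7 | 8 | 9 | 10 | 11
  row 12: 1 | 2 | 3 | 4 | 5 | 6 | 7 | 8 | 9 | 10 | 11 | 12

so w = (6, 8, 11, 3, 2, 5, 9, 1, 10, 12, 4, 7).

9 SE-corners of the 31-cell Rothe diagram give Ess(w):

[(3, 5, 0), (3, 7, 1), (3, 10, 2), (4, 2, 0), (7, 1, 0), (7, 4, 2), (7, 7, 4), (10, 4, 3), (10, 7, 5)]


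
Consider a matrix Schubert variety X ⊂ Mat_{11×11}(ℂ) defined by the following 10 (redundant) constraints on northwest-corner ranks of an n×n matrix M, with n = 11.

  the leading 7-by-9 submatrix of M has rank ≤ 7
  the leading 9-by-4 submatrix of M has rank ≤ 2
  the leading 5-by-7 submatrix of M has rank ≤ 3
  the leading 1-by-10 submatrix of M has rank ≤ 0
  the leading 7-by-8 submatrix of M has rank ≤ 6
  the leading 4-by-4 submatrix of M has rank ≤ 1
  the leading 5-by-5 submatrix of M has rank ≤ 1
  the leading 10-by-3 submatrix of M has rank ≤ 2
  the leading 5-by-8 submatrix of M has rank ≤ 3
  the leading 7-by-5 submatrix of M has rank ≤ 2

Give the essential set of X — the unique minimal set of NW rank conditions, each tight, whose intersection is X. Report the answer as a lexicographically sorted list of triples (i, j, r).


Recovering R(i,j) via the rank-extension bound from the 10 conditions:

  i=1: 0  0  0  0  0  0  0  0  0  0  1
  i=2: 1  1  1  1  1  1  1  1  1  1  2
  i=3: 1  1  1  1  1  2  2  2  2  2  3
  i=4: 1  1  1  1  1  2  3  3  3  3  4
  i=5: 1  1  1  1  1  2  3  3  4  4  5
  i=6: 1  2  2  2  2  3  4  4  5  5  6
  i=7: 1  2  2  2  2  3  4  5  6  6  7
  i=8: 1  2  2  2  3  4  5  6  7  7  8
  i=9: 1  2  2  2  3  4  5  6  7  8  9
  i=10: 1  2  2  3  4  5  6  7  8  9  10
  i=11: 1  2  3  4  5  6  7  8  9  10  11

second differences of R give the permutation w = (11, 1, 6, 7, 9, 2, 8, 5, 10, 4, 3).

6 SE-corners of the 31-cell Rothe diagram give Ess(w):

[(1, 10, 0), (5, 5, 1), (5, 8, 3), (7, 5, 2), (9, 4, 2), (10, 3, 2)]
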